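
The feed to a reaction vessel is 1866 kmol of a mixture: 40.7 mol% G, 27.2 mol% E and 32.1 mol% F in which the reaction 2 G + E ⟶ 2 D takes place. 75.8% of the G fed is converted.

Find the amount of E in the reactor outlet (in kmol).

220 kmol

G reacted = 0.758 × 759.5 = 575.7 kmol; ν_G = −2, so ξ = 575.7/2 = 287.8 kmol.
Outlet amounts (n = n₀ + ν ξ):
  G: 759.5 − 2(287.8) = 183.8
  E: 507.6 − 1(287.8) = 219.7
  D: 0 + 2(287.8) = 575.7
  F: 599 (inert)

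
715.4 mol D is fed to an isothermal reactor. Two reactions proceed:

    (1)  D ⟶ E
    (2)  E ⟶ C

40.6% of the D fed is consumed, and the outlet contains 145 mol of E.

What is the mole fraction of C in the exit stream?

Conversion of D: D consumed = 1ξ₁ = 0.406 × 715.4 → ξ₁ = 290.5 mol.
E balance: n_E = 0 + 1ξ₁ − 1ξ₂ = 145 → ξ₂ = (1·290.5 − 145)/1 = 145.5 mol.
Outlet amounts (n = n₀ + Σ ν·ξ):
  D: 715.4 − 1(290.5) = 424.9
  E: 0 + 1(290.5) − 1(145.5) = 145
  C: 0 + 1(145.5) = 145.5
Total out = 715.4 mol; y_C = 145.5 / 715.4 = 0.2033.

0.203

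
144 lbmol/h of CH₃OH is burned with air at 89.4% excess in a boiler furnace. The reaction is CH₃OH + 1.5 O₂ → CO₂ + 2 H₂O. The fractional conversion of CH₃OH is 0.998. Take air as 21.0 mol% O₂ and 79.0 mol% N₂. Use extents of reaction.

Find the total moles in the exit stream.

2160 lbmol/h

Stoichiometric O₂ = 1.5 × 144 = 216 lbmol/h; O₂ fed = 216 × 1.894 = 409.1 lbmol/h.
N₂ fed = 409.1 × 79/21 = 1539 lbmol/h.
Fuel reacted = 0.998 × 144 → ξ = 143.7 lbmol/h.
Outlet (n = n₀ + ν ξ):
  CH₃OH: 144 − 1(143.7) = 0.288
  O₂: 409.1 − 1.5(143.7) = 193.5
  N₂: 1539 (inert)
  CO₂: 0 + 1(143.7) = 143.7
  H₂O: 0 + 2(143.7) = 287.4
Total out = 0.288 + 193.5 + 1539 + 143.7 + 287.4 = 2164 lbmol/h.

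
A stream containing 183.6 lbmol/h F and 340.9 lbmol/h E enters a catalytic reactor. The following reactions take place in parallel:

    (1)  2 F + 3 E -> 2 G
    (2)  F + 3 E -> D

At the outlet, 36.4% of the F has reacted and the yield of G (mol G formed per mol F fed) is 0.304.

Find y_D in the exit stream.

Yield of G: 2ξ₁ / 183.6 = 0.304 → ξ₁ = 27.91 lbmol/h.
Conversion of F: 2ξ₁ + 1ξ₂ = 0.364 × 183.6 = 66.83 → ξ₂ = 11.02 lbmol/h.
Outlet amounts (n = n₀ + Σ ν·ξ):
  F: 183.6 − 2(27.91) − 1(11.02) = 116.8
  E: 340.9 − 3(27.91) − 3(11.02) = 224.1
  G: 0 + 2(27.91) = 55.81
  D: 0 + 1(11.02) = 11.02
Total out = 407.7 lbmol/h; y_D = 11.02 / 407.7 = 0.02702.

0.027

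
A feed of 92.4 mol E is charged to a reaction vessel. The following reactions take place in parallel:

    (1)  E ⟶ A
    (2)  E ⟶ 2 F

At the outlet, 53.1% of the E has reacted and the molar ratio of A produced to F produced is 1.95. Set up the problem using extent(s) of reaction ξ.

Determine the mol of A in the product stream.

Conversion of E: E consumed = 0.531 × 92.4 = 49.06 mol = 1ξ₁ + 1ξ₂.
Selectivity: 1ξ₁ / (2ξ₂) = 1.95 → ξ₁ = 3.9 ξ₂.
Substitute: (1·3.9 + 1) ξ₂ = 49.06 → ξ₂ = 10.01 mol, ξ₁ = 39.05 mol.
Outlet amounts (n = n₀ + Σ ν·ξ):
  E: 92.4 − 1(39.05) − 1(10.01) = 43.34
  A: 0 + 1(39.05) = 39.05
  F: 0 + 2(10.01) = 20.03

39.1 mol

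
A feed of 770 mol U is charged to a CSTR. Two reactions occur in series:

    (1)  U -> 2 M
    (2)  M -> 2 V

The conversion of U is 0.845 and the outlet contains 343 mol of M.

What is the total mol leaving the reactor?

Conversion of U: U consumed = 1ξ₁ = 0.845 × 770 → ξ₁ = 650.6 mol.
M balance: n_M = 0 + 2ξ₁ − 1ξ₂ = 343 → ξ₂ = (2·650.6 − 343)/1 = 958.3 mol.
Outlet amounts (n = n₀ + Σ ν·ξ):
  U: 770 − 1(650.6) = 119.4
  M: 0 + 2(650.6) − 1(958.3) = 343
  V: 0 + 2(958.3) = 1917
Total out = 119.4 + 343 + 1917 = 2379 mol.

2380 mol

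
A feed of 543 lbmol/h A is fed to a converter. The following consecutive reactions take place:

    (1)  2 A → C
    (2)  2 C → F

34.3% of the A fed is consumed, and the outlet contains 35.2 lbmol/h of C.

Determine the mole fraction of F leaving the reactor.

Conversion of A: A consumed = 2ξ₁ = 0.343 × 543 → ξ₁ = 93.12 lbmol/h.
C balance: n_C = 0 + 1ξ₁ − 2ξ₂ = 35.2 → ξ₂ = (1·93.12 − 35.2)/2 = 28.96 lbmol/h.
Outlet amounts (n = n₀ + Σ ν·ξ):
  A: 543 − 2(93.12) = 356.8
  C: 0 + 1(93.12) − 2(28.96) = 35.2
  F: 0 + 1(28.96) = 28.96
Total out = 420.9 lbmol/h; y_F = 28.96 / 420.9 = 0.06881.

0.0688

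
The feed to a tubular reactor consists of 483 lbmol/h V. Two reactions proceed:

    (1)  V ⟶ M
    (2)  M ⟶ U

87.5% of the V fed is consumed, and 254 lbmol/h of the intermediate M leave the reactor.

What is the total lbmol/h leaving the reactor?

Conversion of V: V consumed = 1ξ₁ = 0.875 × 483 → ξ₁ = 422.6 lbmol/h.
M balance: n_M = 0 + 1ξ₁ − 1ξ₂ = 254 → ξ₂ = (1·422.6 − 254)/1 = 168.6 lbmol/h.
Outlet amounts (n = n₀ + Σ ν·ξ):
  V: 483 − 1(422.6) = 60.38
  M: 0 + 1(422.6) − 1(168.6) = 254
  U: 0 + 1(168.6) = 168.6
Total out = 60.38 + 254 + 168.6 = 483 lbmol/h.

483 lbmol/h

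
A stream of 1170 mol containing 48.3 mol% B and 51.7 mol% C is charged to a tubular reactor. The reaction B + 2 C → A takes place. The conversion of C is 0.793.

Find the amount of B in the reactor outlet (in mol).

C reacted = 0.793 × 604.9 = 479.7 mol; ν_C = −2, so ξ = 479.7/2 = 239.8 mol.
Outlet amounts (n = n₀ + ν ξ):
  B: 565.1 − 1(239.8) = 325.3
  C: 604.9 − 2(239.8) = 125.2
  A: 0 + 1(239.8) = 239.8

325 mol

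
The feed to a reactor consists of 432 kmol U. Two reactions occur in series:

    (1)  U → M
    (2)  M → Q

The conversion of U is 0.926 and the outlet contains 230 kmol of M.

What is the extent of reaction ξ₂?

ξ₂ = 170 kmol

Conversion of U: U consumed = 1ξ₁ = 0.926 × 432 → ξ₁ = 400 kmol.
M balance: n_M = 0 + 1ξ₁ − 1ξ₂ = 230 → ξ₂ = (1·400 − 230)/1 = 170 kmol.
Outlet amounts (n = n₀ + Σ ν·ξ):
  U: 432 − 1(400) = 31.97
  M: 0 + 1(400) − 1(170) = 230
  Q: 0 + 1(170) = 170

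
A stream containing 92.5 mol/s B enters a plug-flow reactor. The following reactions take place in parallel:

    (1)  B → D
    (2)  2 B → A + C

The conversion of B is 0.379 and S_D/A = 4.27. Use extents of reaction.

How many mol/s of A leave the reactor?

5.59 mol/s

Conversion of B: B consumed = 0.379 × 92.5 = 35.06 mol/s = 1ξ₁ + 2ξ₂.
Selectivity: 1ξ₁ / (1ξ₂) = 4.27 → ξ₁ = 4.27 ξ₂.
Substitute: (1·4.27 + 2) ξ₂ = 35.06 → ξ₂ = 5.591 mol/s, ξ₁ = 23.87 mol/s.
Outlet amounts (n = n₀ + Σ ν·ξ):
  B: 92.5 − 1(23.87) − 2(5.591) = 57.44
  D: 0 + 1(23.87) = 23.87
  A: 0 + 1(5.591) = 5.591
  C: 0 + 1(5.591) = 5.591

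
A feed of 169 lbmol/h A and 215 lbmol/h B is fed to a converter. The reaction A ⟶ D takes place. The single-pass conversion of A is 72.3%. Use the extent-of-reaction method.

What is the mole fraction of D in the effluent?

0.318

A reacted = 0.723 × 169 = 122.2 lbmol/h; ν_A = −1, so ξ = 122.2/1 = 122.2 lbmol/h.
Outlet amounts (n = n₀ + ν ξ):
  A: 169 − 1(122.2) = 46.81
  D: 0 + 1(122.2) = 122.2
  B: 215 (inert)
Total out = 384 lbmol/h; y_D = 122.2 / 384 = 0.3182.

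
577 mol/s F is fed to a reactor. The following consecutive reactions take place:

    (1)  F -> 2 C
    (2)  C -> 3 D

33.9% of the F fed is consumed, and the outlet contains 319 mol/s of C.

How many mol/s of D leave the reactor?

217 mol/s

Conversion of F: F consumed = 1ξ₁ = 0.339 × 577 → ξ₁ = 195.6 mol/s.
C balance: n_C = 0 + 2ξ₁ − 1ξ₂ = 319 → ξ₂ = (2·195.6 − 319)/1 = 72.21 mol/s.
Outlet amounts (n = n₀ + Σ ν·ξ):
  F: 577 − 1(195.6) = 381.4
  C: 0 + 2(195.6) − 1(72.21) = 319
  D: 0 + 3(72.21) = 216.6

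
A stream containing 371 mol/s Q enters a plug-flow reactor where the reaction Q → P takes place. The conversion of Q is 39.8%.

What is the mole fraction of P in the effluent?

0.398

Q reacted = 0.398 × 371 = 147.7 mol/s; ν_Q = −1, so ξ = 147.7/1 = 147.7 mol/s.
Outlet amounts (n = n₀ + ν ξ):
  Q: 371 − 1(147.7) = 223.3
  P: 0 + 1(147.7) = 147.7
Total out = 371 mol/s; y_P = 147.7 / 371 = 0.398.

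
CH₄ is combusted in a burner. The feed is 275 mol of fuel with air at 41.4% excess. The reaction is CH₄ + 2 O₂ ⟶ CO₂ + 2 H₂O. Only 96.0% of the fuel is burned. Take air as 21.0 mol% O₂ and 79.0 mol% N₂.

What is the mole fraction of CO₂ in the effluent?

0.0664

Stoichiometric O₂ = 2 × 275 = 550 mol; O₂ fed = 550 × 1.414 = 777.7 mol.
N₂ fed = 777.7 × 79/21 = 2926 mol.
Fuel reacted = 0.96 × 275 → ξ = 264 mol.
Outlet (n = n₀ + ν ξ):
  CH₄: 275 − 1(264) = 11
  O₂: 777.7 − 2(264) = 249.7
  N₂: 2926 (inert)
  CO₂: 0 + 1(264) = 264
  H₂O: 0 + 2(264) = 528
Total out = 3978 mol; y_CO₂ = 264 / 3978 = 0.06636.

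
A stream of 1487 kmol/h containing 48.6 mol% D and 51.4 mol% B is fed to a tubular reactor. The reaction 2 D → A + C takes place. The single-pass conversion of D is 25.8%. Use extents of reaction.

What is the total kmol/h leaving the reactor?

D reacted = 0.258 × 722.7 = 186.5 kmol/h; ν_D = −2, so ξ = 186.5/2 = 93.23 kmol/h.
Outlet amounts (n = n₀ + ν ξ):
  D: 722.7 − 2(93.23) = 536.2
  A: 0 + 1(93.23) = 93.23
  C: 0 + 1(93.23) = 93.23
  B: 764.3 (inert)
Total out = 536.2 + 93.23 + 93.23 + 764.3 = 1487 kmol/h.

1490 kmol/h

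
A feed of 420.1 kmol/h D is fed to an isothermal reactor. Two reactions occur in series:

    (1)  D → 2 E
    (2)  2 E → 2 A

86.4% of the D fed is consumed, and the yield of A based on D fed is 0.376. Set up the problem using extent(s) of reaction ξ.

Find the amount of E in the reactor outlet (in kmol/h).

Conversion of D: D consumed = 1ξ₁ = 0.864 × 420.1 → ξ₁ = 363 kmol/h.
Yield of A: 2ξ₂ / 420.1 = 0.376 → ξ₂ = 78.98 kmol/h.
Outlet amounts (n = n₀ + Σ ν·ξ):
  D: 420.1 − 1(363) = 57.13
  E: 0 + 2(363) − 2(78.98) = 568
  A: 0 + 2(78.98) = 158

568 kmol/h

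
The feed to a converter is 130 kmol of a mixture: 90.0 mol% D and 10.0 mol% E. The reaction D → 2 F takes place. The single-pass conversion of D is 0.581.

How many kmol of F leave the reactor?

D reacted = 0.581 × 117 = 67.98 kmol; ν_D = −1, so ξ = 67.98/1 = 67.98 kmol.
Outlet amounts (n = n₀ + ν ξ):
  D: 117 − 1(67.98) = 49.02
  F: 0 + 2(67.98) = 136
  E: 13 (inert)

136 kmol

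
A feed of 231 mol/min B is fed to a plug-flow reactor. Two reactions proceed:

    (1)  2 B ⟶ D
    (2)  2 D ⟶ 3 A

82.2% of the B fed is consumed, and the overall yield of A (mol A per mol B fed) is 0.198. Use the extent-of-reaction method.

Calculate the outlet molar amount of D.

64.4 mol/min

Conversion of B: B consumed = 2ξ₁ = 0.822 × 231 → ξ₁ = 94.94 mol/min.
Yield of A: 3ξ₂ / 231 = 0.198 → ξ₂ = 15.25 mol/min.
Outlet amounts (n = n₀ + Σ ν·ξ):
  B: 231 − 2(94.94) = 41.12
  D: 0 + 1(94.94) − 2(15.25) = 64.45
  A: 0 + 3(15.25) = 45.74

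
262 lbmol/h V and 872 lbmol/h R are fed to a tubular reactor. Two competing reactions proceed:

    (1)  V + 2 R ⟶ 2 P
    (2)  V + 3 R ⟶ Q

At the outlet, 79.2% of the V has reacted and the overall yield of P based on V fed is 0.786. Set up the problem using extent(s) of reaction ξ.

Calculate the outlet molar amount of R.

352 lbmol/h

Yield of P: 2ξ₁ / 262 = 0.786 → ξ₁ = 103 lbmol/h.
Conversion of V: 1ξ₁ + 1ξ₂ = 0.792 × 262 = 207.5 → ξ₂ = 104.5 lbmol/h.
Outlet amounts (n = n₀ + Σ ν·ξ):
  V: 262 − 1(103) − 1(104.5) = 54.5
  R: 872 − 2(103) − 3(104.5) = 352.5
  P: 0 + 2(103) = 205.9
  Q: 0 + 1(104.5) = 104.5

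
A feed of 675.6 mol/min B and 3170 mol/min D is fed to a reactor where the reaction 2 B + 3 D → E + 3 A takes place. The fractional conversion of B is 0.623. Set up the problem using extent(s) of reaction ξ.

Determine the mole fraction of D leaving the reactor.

B reacted = 0.623 × 675.6 = 420.9 mol/min; ν_B = −2, so ξ = 420.9/2 = 210.4 mol/min.
Outlet amounts (n = n₀ + ν ξ):
  B: 675.6 − 2(210.4) = 254.7
  D: 3170 − 3(210.4) = 2539
  E: 0 + 1(210.4) = 210.4
  A: 0 + 3(210.4) = 631.3
Total out = 3635 mol/min; y_D = 2539 / 3635 = 0.6984.

0.698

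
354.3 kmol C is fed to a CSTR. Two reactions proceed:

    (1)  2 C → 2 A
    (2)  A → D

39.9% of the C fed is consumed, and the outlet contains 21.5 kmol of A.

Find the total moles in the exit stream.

Conversion of C: C consumed = 2ξ₁ = 0.399 × 354.3 → ξ₁ = 70.68 kmol.
A balance: n_A = 0 + 2ξ₁ − 1ξ₂ = 21.5 → ξ₂ = (2·70.68 − 21.5)/1 = 119.9 kmol.
Outlet amounts (n = n₀ + Σ ν·ξ):
  C: 354.3 − 2(70.68) = 212.9
  A: 0 + 2(70.68) − 1(119.9) = 21.5
  D: 0 + 1(119.9) = 119.9
Total out = 212.9 + 21.5 + 119.9 = 354.3 kmol.

354 kmol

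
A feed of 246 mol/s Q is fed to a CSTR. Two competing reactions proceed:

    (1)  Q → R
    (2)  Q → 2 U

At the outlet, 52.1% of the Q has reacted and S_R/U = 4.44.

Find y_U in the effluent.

Conversion of Q: Q consumed = 0.521 × 246 = 128.2 mol/s = 1ξ₁ + 1ξ₂.
Selectivity: 1ξ₁ / (2ξ₂) = 4.44 → ξ₁ = 8.88 ξ₂.
Substitute: (1·8.88 + 1) ξ₂ = 128.2 → ξ₂ = 12.97 mol/s, ξ₁ = 115.2 mol/s.
Outlet amounts (n = n₀ + Σ ν·ξ):
  Q: 246 − 1(115.2) − 1(12.97) = 117.8
  R: 0 + 1(115.2) = 115.2
  U: 0 + 2(12.97) = 25.94
Total out = 259 mol/s; y_U = 25.94 / 259 = 0.1002.

0.1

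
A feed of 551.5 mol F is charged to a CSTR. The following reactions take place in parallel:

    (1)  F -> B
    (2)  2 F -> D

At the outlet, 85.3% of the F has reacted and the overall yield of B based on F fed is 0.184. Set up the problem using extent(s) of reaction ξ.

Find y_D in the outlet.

0.503

Yield of B: 1ξ₁ / 551.5 = 0.184 → ξ₁ = 101.5 mol.
Conversion of F: 1ξ₁ + 2ξ₂ = 0.853 × 551.5 = 470.4 → ξ₂ = 184.5 mol.
Outlet amounts (n = n₀ + Σ ν·ξ):
  F: 551.5 − 1(101.5) − 2(184.5) = 81.07
  B: 0 + 1(101.5) = 101.5
  D: 0 + 1(184.5) = 184.5
Total out = 367 mol; y_D = 184.5 / 367 = 0.5026.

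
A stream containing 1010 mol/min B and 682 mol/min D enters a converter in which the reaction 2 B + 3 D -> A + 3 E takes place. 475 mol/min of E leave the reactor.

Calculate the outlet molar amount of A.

For E: n = n₀ + 3ξ → 475 = 0 + 3ξ, giving ξ = 158.3 mol/min.
Outlet amounts (n = n₀ + ν ξ):
  B: 1010 − 2(158.3) = 693.3
  D: 682 − 3(158.3) = 207
  A: 0 + 1(158.3) = 158.3
  E: 0 + 3(158.3) = 475

158 mol/min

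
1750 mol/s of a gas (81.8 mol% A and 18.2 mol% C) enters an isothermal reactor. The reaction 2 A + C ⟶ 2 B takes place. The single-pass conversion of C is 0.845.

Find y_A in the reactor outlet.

C reacted = 0.845 × 318.5 = 269.1 mol/s; ν_C = −1, so ξ = 269.1/1 = 269.1 mol/s.
Outlet amounts (n = n₀ + ν ξ):
  A: 1432 − 2(269.1) = 893.2
  C: 318.5 − 1(269.1) = 49.37
  B: 0 + 2(269.1) = 538.3
Total out = 1481 mol/s; y_A = 893.2 / 1481 = 0.6032.

0.603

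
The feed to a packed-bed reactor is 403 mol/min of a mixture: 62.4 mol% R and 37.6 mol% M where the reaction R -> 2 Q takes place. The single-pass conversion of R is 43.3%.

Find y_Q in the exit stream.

0.425

R reacted = 0.433 × 251.5 = 108.9 mol/min; ν_R = −1, so ξ = 108.9/1 = 108.9 mol/min.
Outlet amounts (n = n₀ + ν ξ):
  R: 251.5 − 1(108.9) = 142.6
  Q: 0 + 2(108.9) = 217.8
  M: 151.5 (inert)
Total out = 511.9 mol/min; y_Q = 217.8 / 511.9 = 0.4254.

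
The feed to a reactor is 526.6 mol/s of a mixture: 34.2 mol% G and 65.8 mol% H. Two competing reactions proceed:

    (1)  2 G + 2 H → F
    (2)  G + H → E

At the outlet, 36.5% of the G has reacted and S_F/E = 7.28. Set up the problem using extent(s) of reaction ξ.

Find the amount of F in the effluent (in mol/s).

30.8 mol/s

Conversion of G: G consumed = 0.365 × 180.1 = 65.74 mol/s = 2ξ₁ + 1ξ₂.
Selectivity: 1ξ₁ / (1ξ₂) = 7.28 → ξ₁ = 7.28 ξ₂.
Substitute: (2·7.28 + 1) ξ₂ = 65.74 → ξ₂ = 4.225 mol/s, ξ₁ = 30.76 mol/s.
Outlet amounts (n = n₀ + Σ ν·ξ):
  G: 180.1 − 2(30.76) − 1(4.225) = 114.4
  H: 346.5 − 2(30.76) − 1(4.225) = 280.8
  F: 0 + 1(30.76) = 30.76
  E: 0 + 1(4.225) = 4.225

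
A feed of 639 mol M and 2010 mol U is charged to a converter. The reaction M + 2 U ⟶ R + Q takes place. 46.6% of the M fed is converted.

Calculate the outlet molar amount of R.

M reacted = 0.466 × 639 = 297.8 mol; ν_M = −1, so ξ = 297.8/1 = 297.8 mol.
Outlet amounts (n = n₀ + ν ξ):
  M: 639 − 1(297.8) = 341.2
  U: 2010 − 2(297.8) = 1414
  R: 0 + 1(297.8) = 297.8
  Q: 0 + 1(297.8) = 297.8

298 mol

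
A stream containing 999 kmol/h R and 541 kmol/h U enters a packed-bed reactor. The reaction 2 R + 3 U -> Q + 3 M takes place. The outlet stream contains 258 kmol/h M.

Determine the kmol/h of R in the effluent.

827 kmol/h

For M: n = n₀ + 3ξ → 258 = 0 + 3ξ, giving ξ = 86 kmol/h.
Outlet amounts (n = n₀ + ν ξ):
  R: 999 − 2(86) = 827
  U: 541 − 3(86) = 283
  Q: 0 + 1(86) = 86
  M: 0 + 3(86) = 258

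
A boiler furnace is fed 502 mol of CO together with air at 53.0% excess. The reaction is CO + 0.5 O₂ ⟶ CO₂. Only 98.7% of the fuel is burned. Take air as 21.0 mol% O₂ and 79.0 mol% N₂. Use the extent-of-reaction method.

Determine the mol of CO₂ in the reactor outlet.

Stoichiometric O₂ = 0.5 × 502 = 251 mol; O₂ fed = 251 × 1.530 = 384 mol.
N₂ fed = 384 × 79/21 = 1445 mol.
Fuel reacted = 0.987 × 502 → ξ = 495.5 mol.
Outlet (n = n₀ + ν ξ):
  CO: 502 − 1(495.5) = 6.526
  O₂: 384 − 0.5(495.5) = 136.3
  N₂: 1445 (inert)
  CO₂: 0 + 1(495.5) = 495.5

495 mol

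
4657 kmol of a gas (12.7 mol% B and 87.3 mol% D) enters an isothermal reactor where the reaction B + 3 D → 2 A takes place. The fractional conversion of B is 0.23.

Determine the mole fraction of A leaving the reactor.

B reacted = 0.23 × 591.4 = 136 kmol; ν_B = −1, so ξ = 136/1 = 136 kmol.
Outlet amounts (n = n₀ + ν ξ):
  B: 591.4 − 1(136) = 455.4
  D: 4066 − 3(136) = 3657
  A: 0 + 2(136) = 272.1
Total out = 4385 kmol; y_A = 272.1 / 4385 = 0.06204.

0.062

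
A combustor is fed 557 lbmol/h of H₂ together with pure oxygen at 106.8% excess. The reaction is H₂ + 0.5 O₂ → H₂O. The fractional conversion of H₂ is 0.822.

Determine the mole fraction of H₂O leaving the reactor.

Stoichiometric O₂ = 0.5 × 557 = 278.5 lbmol/h; O₂ fed = 278.5 × 2.068 = 575.9 lbmol/h.
Fuel reacted = 0.822 × 557 → ξ = 457.9 lbmol/h.
Outlet (n = n₀ + ν ξ):
  H₂: 557 − 1(457.9) = 99.15
  O₂: 575.9 − 0.5(457.9) = 347
  H₂O: 0 + 1(457.9) = 457.9
Total out = 904 lbmol/h; y_H₂O = 457.9 / 904 = 0.5065.

0.506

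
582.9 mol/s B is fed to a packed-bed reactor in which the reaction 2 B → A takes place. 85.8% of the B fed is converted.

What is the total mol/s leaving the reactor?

333 mol/s

B reacted = 0.858 × 582.9 = 500.1 mol/s; ν_B = −2, so ξ = 500.1/2 = 250.1 mol/s.
Outlet amounts (n = n₀ + ν ξ):
  B: 582.9 − 2(250.1) = 82.77
  A: 0 + 1(250.1) = 250.1
Total out = 82.77 + 250.1 = 332.8 mol/s.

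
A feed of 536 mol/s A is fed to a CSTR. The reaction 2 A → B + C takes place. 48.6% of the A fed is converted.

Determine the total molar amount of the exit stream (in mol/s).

A reacted = 0.486 × 536 = 260.5 mol/s; ν_A = −2, so ξ = 260.5/2 = 130.2 mol/s.
Outlet amounts (n = n₀ + ν ξ):
  A: 536 − 2(130.2) = 275.5
  B: 0 + 1(130.2) = 130.2
  C: 0 + 1(130.2) = 130.2
Total out = 275.5 + 130.2 + 130.2 = 536 mol/s.

536 mol/s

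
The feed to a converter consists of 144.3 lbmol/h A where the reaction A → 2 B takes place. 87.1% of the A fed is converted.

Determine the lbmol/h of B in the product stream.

A reacted = 0.871 × 144.3 = 125.7 lbmol/h; ν_A = −1, so ξ = 125.7/1 = 125.7 lbmol/h.
Outlet amounts (n = n₀ + ν ξ):
  A: 144.3 − 1(125.7) = 18.61
  B: 0 + 2(125.7) = 251.4

251 lbmol/h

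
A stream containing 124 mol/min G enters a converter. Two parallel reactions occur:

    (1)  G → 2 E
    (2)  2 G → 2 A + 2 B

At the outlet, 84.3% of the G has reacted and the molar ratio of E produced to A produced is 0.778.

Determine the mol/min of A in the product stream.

75.3 mol/min

Conversion of G: G consumed = 0.843 × 124 = 104.5 mol/min = 1ξ₁ + 2ξ₂.
Selectivity: 2ξ₁ / (2ξ₂) = 0.778 → ξ₁ = 0.778 ξ₂.
Substitute: (1·0.778 + 2) ξ₂ = 104.5 → ξ₂ = 37.63 mol/min, ξ₁ = 29.27 mol/min.
Outlet amounts (n = n₀ + Σ ν·ξ):
  G: 124 − 1(29.27) − 2(37.63) = 19.47
  E: 0 + 2(29.27) = 58.55
  A: 0 + 2(37.63) = 75.26
  B: 0 + 2(37.63) = 75.26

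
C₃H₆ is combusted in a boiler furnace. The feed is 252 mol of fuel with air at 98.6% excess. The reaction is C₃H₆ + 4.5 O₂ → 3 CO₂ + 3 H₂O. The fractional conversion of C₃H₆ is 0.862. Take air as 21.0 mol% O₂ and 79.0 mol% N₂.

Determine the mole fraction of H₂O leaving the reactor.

Stoichiometric O₂ = 4.5 × 252 = 1134 mol; O₂ fed = 1134 × 1.986 = 2252 mol.
N₂ fed = 2252 × 79/21 = 8472 mol.
Fuel reacted = 0.862 × 252 → ξ = 217.2 mol.
Outlet (n = n₀ + ν ξ):
  C₃H₆: 252 − 1(217.2) = 34.78
  O₂: 2252 − 4.5(217.2) = 1275
  N₂: 8472 (inert)
  CO₂: 0 + 3(217.2) = 651.7
  H₂O: 0 + 3(217.2) = 651.7
Total out = 11090 mol; y_H₂O = 651.7 / 11090 = 0.05879.

0.0588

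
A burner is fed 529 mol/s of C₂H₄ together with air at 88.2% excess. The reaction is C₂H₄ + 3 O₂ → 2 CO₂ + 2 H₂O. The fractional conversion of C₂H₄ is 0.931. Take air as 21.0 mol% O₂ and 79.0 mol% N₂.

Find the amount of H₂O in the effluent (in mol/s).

985 mol/s

Stoichiometric O₂ = 3 × 529 = 1587 mol/s; O₂ fed = 1587 × 1.882 = 2987 mol/s.
N₂ fed = 2987 × 79/21 = 11240 mol/s.
Fuel reacted = 0.931 × 529 → ξ = 492.5 mol/s.
Outlet (n = n₀ + ν ξ):
  C₂H₄: 529 − 1(492.5) = 36.5
  O₂: 2987 − 3(492.5) = 1509
  N₂: 11240 (inert)
  CO₂: 0 + 2(492.5) = 985
  H₂O: 0 + 2(492.5) = 985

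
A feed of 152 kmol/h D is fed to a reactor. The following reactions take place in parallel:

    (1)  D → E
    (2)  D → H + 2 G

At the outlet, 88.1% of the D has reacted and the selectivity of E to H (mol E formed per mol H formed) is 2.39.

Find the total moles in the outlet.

Conversion of D: D consumed = 0.881 × 152 = 133.9 kmol/h = 1ξ₁ + 1ξ₂.
Selectivity: 1ξ₁ / (1ξ₂) = 2.39 → ξ₁ = 2.39 ξ₂.
Substitute: (1·2.39 + 1) ξ₂ = 133.9 → ξ₂ = 39.5 kmol/h, ξ₁ = 94.41 kmol/h.
Outlet amounts (n = n₀ + Σ ν·ξ):
  D: 152 − 1(94.41) − 1(39.5) = 18.09
  E: 0 + 1(94.41) = 94.41
  H: 0 + 1(39.5) = 39.5
  G: 0 + 2(39.5) = 79
Total out = 18.09 + 94.41 + 39.5 + 79 = 231 kmol/h.

231 kmol/h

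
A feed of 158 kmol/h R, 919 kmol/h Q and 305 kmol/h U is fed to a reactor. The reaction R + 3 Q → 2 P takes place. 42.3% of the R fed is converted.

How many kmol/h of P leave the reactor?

134 kmol/h

R reacted = 0.423 × 158 = 66.83 kmol/h; ν_R = −1, so ξ = 66.83/1 = 66.83 kmol/h.
Outlet amounts (n = n₀ + ν ξ):
  R: 158 − 1(66.83) = 91.17
  Q: 919 − 3(66.83) = 718.5
  P: 0 + 2(66.83) = 133.7
  U: 305 (inert)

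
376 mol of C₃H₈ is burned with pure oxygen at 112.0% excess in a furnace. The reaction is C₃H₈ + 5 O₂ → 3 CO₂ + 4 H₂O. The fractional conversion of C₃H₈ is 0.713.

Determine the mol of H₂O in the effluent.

Stoichiometric O₂ = 5 × 376 = 1880 mol; O₂ fed = 1880 × 2.120 = 3986 mol.
Fuel reacted = 0.713 × 376 → ξ = 268.1 mol.
Outlet (n = n₀ + ν ξ):
  C₃H₈: 376 − 1(268.1) = 107.9
  O₂: 3986 − 5(268.1) = 2645
  CO₂: 0 + 3(268.1) = 804.3
  H₂O: 0 + 4(268.1) = 1072

1070 mol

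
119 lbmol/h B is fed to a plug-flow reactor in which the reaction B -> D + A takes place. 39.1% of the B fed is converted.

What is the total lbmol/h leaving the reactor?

B reacted = 0.391 × 119 = 46.53 lbmol/h; ν_B = −1, so ξ = 46.53/1 = 46.53 lbmol/h.
Outlet amounts (n = n₀ + ν ξ):
  B: 119 − 1(46.53) = 72.47
  D: 0 + 1(46.53) = 46.53
  A: 0 + 1(46.53) = 46.53
Total out = 72.47 + 46.53 + 46.53 = 165.5 lbmol/h.

166 lbmol/h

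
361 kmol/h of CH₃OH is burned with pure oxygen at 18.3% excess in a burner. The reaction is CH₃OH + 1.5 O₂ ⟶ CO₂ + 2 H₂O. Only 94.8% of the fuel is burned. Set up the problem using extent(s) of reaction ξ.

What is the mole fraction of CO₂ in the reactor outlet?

Stoichiometric O₂ = 1.5 × 361 = 541.5 kmol/h; O₂ fed = 541.5 × 1.183 = 640.6 kmol/h.
Fuel reacted = 0.948 × 361 → ξ = 342.2 kmol/h.
Outlet (n = n₀ + ν ξ):
  CH₃OH: 361 − 1(342.2) = 18.77
  O₂: 640.6 − 1.5(342.2) = 127.3
  CO₂: 0 + 1(342.2) = 342.2
  H₂O: 0 + 2(342.2) = 684.5
Total out = 1173 kmol/h; y_CO₂ = 342.2 / 1173 = 0.2918.

0.292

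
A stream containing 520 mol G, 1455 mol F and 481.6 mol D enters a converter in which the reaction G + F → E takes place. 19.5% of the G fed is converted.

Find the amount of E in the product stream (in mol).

101 mol

G reacted = 0.195 × 520 = 101.4 mol; ν_G = −1, so ξ = 101.4/1 = 101.4 mol.
Outlet amounts (n = n₀ + ν ξ):
  G: 520 − 1(101.4) = 418.6
  F: 1455 − 1(101.4) = 1354
  E: 0 + 1(101.4) = 101.4
  D: 481.6 (inert)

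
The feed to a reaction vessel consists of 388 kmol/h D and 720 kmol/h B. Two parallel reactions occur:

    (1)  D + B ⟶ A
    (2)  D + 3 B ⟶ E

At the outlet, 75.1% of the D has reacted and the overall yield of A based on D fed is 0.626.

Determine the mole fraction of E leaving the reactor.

Yield of A: 1ξ₁ / 388 = 0.626 → ξ₁ = 242.9 kmol/h.
Conversion of D: 1ξ₁ + 1ξ₂ = 0.751 × 388 = 291.4 → ξ₂ = 48.5 kmol/h.
Outlet amounts (n = n₀ + Σ ν·ξ):
  D: 388 − 1(242.9) − 1(48.5) = 96.61
  B: 720 − 1(242.9) − 3(48.5) = 331.6
  A: 0 + 1(242.9) = 242.9
  E: 0 + 1(48.5) = 48.5
Total out = 719.6 kmol/h; y_E = 48.5 / 719.6 = 0.0674.

0.0674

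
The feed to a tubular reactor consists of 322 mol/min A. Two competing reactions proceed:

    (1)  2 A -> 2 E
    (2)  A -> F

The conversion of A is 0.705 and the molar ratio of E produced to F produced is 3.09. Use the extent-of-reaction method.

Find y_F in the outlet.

0.172

Conversion of A: A consumed = 0.705 × 322 = 227 mol/min = 2ξ₁ + 1ξ₂.
Selectivity: 2ξ₁ / (1ξ₂) = 3.09 → ξ₁ = 1.545 ξ₂.
Substitute: (2·1.545 + 1) ξ₂ = 227 → ξ₂ = 55.5 mol/min, ξ₁ = 85.75 mol/min.
Outlet amounts (n = n₀ + Σ ν·ξ):
  A: 322 − 2(85.75) − 1(55.5) = 94.99
  E: 0 + 2(85.75) = 171.5
  F: 0 + 1(55.5) = 55.5
Total out = 322 mol/min; y_F = 55.5 / 322 = 0.1724.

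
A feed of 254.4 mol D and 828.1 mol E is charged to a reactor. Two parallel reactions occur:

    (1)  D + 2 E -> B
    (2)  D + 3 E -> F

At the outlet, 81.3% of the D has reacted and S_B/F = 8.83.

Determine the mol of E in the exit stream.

Conversion of D: D consumed = 0.813 × 254.4 = 206.8 mol = 1ξ₁ + 1ξ₂.
Selectivity: 1ξ₁ / (1ξ₂) = 8.83 → ξ₁ = 8.83 ξ₂.
Substitute: (1·8.83 + 1) ξ₂ = 206.8 → ξ₂ = 21.04 mol, ξ₁ = 185.8 mol.
Outlet amounts (n = n₀ + Σ ν·ξ):
  D: 254.4 − 1(185.8) − 1(21.04) = 47.57
  E: 828.1 − 2(185.8) − 3(21.04) = 393.4
  B: 0 + 1(185.8) = 185.8
  F: 0 + 1(21.04) = 21.04

393 mol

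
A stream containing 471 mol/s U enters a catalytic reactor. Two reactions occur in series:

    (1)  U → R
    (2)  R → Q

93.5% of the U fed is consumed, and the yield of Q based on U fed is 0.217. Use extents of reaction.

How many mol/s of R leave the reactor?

Conversion of U: U consumed = 1ξ₁ = 0.935 × 471 → ξ₁ = 440.4 mol/s.
Yield of Q: 1ξ₂ / 471 = 0.217 → ξ₂ = 102.2 mol/s.
Outlet amounts (n = n₀ + Σ ν·ξ):
  U: 471 − 1(440.4) = 30.61
  R: 0 + 1(440.4) − 1(102.2) = 338.2
  Q: 0 + 1(102.2) = 102.2

338 mol/s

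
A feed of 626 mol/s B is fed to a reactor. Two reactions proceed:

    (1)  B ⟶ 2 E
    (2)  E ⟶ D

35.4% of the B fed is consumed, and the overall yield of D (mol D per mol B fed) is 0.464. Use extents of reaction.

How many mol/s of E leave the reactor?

153 mol/s

Conversion of B: B consumed = 1ξ₁ = 0.354 × 626 → ξ₁ = 221.6 mol/s.
Yield of D: 1ξ₂ / 626 = 0.464 → ξ₂ = 290.5 mol/s.
Outlet amounts (n = n₀ + Σ ν·ξ):
  B: 626 − 1(221.6) = 404.4
  E: 0 + 2(221.6) − 1(290.5) = 152.7
  D: 0 + 1(290.5) = 290.5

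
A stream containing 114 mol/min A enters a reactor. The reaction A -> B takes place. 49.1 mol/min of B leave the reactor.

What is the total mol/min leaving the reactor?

For B: n = n₀ + 1ξ → 49.1 = 0 + 1ξ, giving ξ = 49.1 mol/min.
Outlet amounts (n = n₀ + ν ξ):
  A: 114 − 1(49.1) = 64.9
  B: 0 + 1(49.1) = 49.1
Total out = 64.9 + 49.1 = 114 mol/min.

114 mol/min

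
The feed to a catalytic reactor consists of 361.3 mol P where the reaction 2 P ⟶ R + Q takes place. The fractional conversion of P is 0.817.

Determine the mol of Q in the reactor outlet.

148 mol

P reacted = 0.817 × 361.3 = 295.2 mol; ν_P = −2, so ξ = 295.2/2 = 147.6 mol.
Outlet amounts (n = n₀ + ν ξ):
  P: 361.3 − 2(147.6) = 66.12
  R: 0 + 1(147.6) = 147.6
  Q: 0 + 1(147.6) = 147.6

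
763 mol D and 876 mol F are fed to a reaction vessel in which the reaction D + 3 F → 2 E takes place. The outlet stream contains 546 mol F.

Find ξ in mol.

ξ = 110 mol

For F: n = n₀ − 3ξ → 546 = 876 − 3ξ, giving ξ = 110 mol.
Outlet amounts (n = n₀ + ν ξ):
  D: 763 − 1(110) = 653
  F: 876 − 3(110) = 546
  E: 0 + 2(110) = 220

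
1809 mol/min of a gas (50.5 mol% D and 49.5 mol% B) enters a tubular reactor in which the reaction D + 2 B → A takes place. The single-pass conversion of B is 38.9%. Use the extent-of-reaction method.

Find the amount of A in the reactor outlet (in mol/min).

174 mol/min

B reacted = 0.389 × 895.5 = 348.3 mol/min; ν_B = −2, so ξ = 348.3/2 = 174.2 mol/min.
Outlet amounts (n = n₀ + ν ξ):
  D: 913.5 − 1(174.2) = 739.4
  B: 895.5 − 2(174.2) = 547.1
  A: 0 + 1(174.2) = 174.2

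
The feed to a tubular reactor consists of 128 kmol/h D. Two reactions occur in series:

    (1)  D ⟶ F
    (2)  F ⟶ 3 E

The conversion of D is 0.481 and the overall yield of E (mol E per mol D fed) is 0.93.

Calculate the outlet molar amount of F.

21.9 kmol/h

Conversion of D: D consumed = 1ξ₁ = 0.481 × 128 → ξ₁ = 61.57 kmol/h.
Yield of E: 3ξ₂ / 128 = 0.93 → ξ₂ = 39.68 kmol/h.
Outlet amounts (n = n₀ + Σ ν·ξ):
  D: 128 − 1(61.57) = 66.43
  F: 0 + 1(61.57) − 1(39.68) = 21.89
  E: 0 + 3(39.68) = 119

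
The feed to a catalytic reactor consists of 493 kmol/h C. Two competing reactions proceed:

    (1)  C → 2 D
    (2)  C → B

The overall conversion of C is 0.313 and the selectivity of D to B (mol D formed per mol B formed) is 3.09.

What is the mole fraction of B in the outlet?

Conversion of C: C consumed = 0.313 × 493 = 154.3 kmol/h = 1ξ₁ + 1ξ₂.
Selectivity: 2ξ₁ / (1ξ₂) = 3.09 → ξ₁ = 1.545 ξ₂.
Substitute: (1·1.545 + 1) ξ₂ = 154.3 → ξ₂ = 60.63 kmol/h, ξ₁ = 93.68 kmol/h.
Outlet amounts (n = n₀ + Σ ν·ξ):
  C: 493 − 1(93.68) − 1(60.63) = 338.7
  D: 0 + 2(93.68) = 187.4
  B: 0 + 1(60.63) = 60.63
Total out = 586.7 kmol/h; y_B = 60.63 / 586.7 = 0.1033.

0.103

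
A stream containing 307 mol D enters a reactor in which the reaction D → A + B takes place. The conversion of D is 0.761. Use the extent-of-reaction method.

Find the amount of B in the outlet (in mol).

D reacted = 0.761 × 307 = 233.6 mol; ν_D = −1, so ξ = 233.6/1 = 233.6 mol.
Outlet amounts (n = n₀ + ν ξ):
  D: 307 − 1(233.6) = 73.37
  A: 0 + 1(233.6) = 233.6
  B: 0 + 1(233.6) = 233.6

234 mol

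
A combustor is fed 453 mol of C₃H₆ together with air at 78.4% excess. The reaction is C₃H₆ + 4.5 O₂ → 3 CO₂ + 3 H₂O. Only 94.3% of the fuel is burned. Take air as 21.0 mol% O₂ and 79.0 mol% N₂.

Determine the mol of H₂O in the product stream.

Stoichiometric O₂ = 4.5 × 453 = 2038 mol; O₂ fed = 2038 × 1.784 = 3637 mol.
N₂ fed = 3637 × 79/21 = 13680 mol.
Fuel reacted = 0.943 × 453 → ξ = 427.2 mol.
Outlet (n = n₀ + ν ξ):
  C₃H₆: 453 − 1(427.2) = 25.82
  O₂: 3637 − 4.5(427.2) = 1714
  N₂: 13680 (inert)
  CO₂: 0 + 3(427.2) = 1282
  H₂O: 0 + 3(427.2) = 1282

1280 mol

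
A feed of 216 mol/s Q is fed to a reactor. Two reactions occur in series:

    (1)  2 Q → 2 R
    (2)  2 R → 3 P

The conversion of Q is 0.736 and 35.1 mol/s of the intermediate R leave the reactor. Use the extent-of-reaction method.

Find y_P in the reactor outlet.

Conversion of Q: Q consumed = 2ξ₁ = 0.736 × 216 → ξ₁ = 79.49 mol/s.
R balance: n_R = 0 + 2ξ₁ − 2ξ₂ = 35.1 → ξ₂ = (2·79.49 − 35.1)/2 = 61.94 mol/s.
Outlet amounts (n = n₀ + Σ ν·ξ):
  Q: 216 − 2(79.49) = 57.02
  R: 0 + 2(79.49) − 2(61.94) = 35.1
  P: 0 + 3(61.94) = 185.8
Total out = 277.9 mol/s; y_P = 185.8 / 277.9 = 0.6685.

0.669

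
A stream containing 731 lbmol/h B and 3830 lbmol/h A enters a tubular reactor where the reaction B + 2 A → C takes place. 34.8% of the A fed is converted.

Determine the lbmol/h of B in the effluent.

64.6 lbmol/h

A reacted = 0.348 × 3830 = 1333 lbmol/h; ν_A = −2, so ξ = 1333/2 = 666.4 lbmol/h.
Outlet amounts (n = n₀ + ν ξ):
  B: 731 − 1(666.4) = 64.58
  A: 3830 − 2(666.4) = 2497
  C: 0 + 1(666.4) = 666.4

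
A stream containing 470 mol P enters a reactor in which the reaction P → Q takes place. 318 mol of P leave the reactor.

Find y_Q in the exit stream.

For P: n = n₀ − 1ξ → 318 = 470 − 1ξ, giving ξ = 152 mol.
Outlet amounts (n = n₀ + ν ξ):
  P: 470 − 1(152) = 318
  Q: 0 + 1(152) = 152
Total out = 470 mol; y_Q = 152 / 470 = 0.3234.

0.323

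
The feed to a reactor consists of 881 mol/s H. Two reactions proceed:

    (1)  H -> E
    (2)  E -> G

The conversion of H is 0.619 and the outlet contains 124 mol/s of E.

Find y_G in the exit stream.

0.478

Conversion of H: H consumed = 1ξ₁ = 0.619 × 881 → ξ₁ = 545.3 mol/s.
E balance: n_E = 0 + 1ξ₁ − 1ξ₂ = 124 → ξ₂ = (1·545.3 − 124)/1 = 421.3 mol/s.
Outlet amounts (n = n₀ + Σ ν·ξ):
  H: 881 − 1(545.3) = 335.7
  E: 0 + 1(545.3) − 1(421.3) = 124
  G: 0 + 1(421.3) = 421.3
Total out = 881 mol/s; y_G = 421.3 / 881 = 0.4783.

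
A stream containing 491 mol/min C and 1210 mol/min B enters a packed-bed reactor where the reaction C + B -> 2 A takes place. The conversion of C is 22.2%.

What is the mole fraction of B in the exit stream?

0.647

C reacted = 0.222 × 491 = 109 mol/min; ν_C = −1, so ξ = 109/1 = 109 mol/min.
Outlet amounts (n = n₀ + ν ξ):
  C: 491 − 1(109) = 382
  B: 1210 − 1(109) = 1101
  A: 0 + 2(109) = 218
Total out = 1701 mol/min; y_B = 1101 / 1701 = 0.6473.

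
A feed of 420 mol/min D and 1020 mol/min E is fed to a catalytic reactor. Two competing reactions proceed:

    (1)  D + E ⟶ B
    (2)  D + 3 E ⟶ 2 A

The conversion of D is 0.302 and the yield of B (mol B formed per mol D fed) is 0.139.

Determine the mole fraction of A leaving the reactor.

Yield of B: 1ξ₁ / 420 = 0.139 → ξ₁ = 58.38 mol/min.
Conversion of D: 1ξ₁ + 1ξ₂ = 0.302 × 420 = 126.8 → ξ₂ = 68.46 mol/min.
Outlet amounts (n = n₀ + Σ ν·ξ):
  D: 420 − 1(58.38) − 1(68.46) = 293.2
  E: 1020 − 1(58.38) − 3(68.46) = 756.2
  B: 0 + 1(58.38) = 58.38
  A: 0 + 2(68.46) = 136.9
Total out = 1245 mol/min; y_A = 136.9 / 1245 = 0.11.

0.11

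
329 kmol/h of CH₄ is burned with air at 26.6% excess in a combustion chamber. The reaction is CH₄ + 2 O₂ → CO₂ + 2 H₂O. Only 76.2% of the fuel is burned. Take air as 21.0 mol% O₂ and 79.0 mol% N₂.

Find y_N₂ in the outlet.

0.729

Stoichiometric O₂ = 2 × 329 = 658 kmol/h; O₂ fed = 658 × 1.266 = 833 kmol/h.
N₂ fed = 833 × 79/21 = 3134 kmol/h.
Fuel reacted = 0.762 × 329 → ξ = 250.7 kmol/h.
Outlet (n = n₀ + ν ξ):
  CH₄: 329 − 1(250.7) = 78.3
  O₂: 833 − 2(250.7) = 331.6
  N₂: 3134 (inert)
  CO₂: 0 + 1(250.7) = 250.7
  H₂O: 0 + 2(250.7) = 501.4
Total out = 4296 kmol/h; y_N₂ = 3134 / 4296 = 0.7295.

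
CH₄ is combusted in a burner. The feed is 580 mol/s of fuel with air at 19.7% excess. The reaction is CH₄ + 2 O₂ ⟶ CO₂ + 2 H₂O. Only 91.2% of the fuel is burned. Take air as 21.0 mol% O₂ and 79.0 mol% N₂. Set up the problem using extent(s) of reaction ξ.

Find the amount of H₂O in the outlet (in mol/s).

1060 mol/s

Stoichiometric O₂ = 2 × 580 = 1160 mol/s; O₂ fed = 1160 × 1.197 = 1389 mol/s.
N₂ fed = 1389 × 79/21 = 5223 mol/s.
Fuel reacted = 0.912 × 580 → ξ = 529 mol/s.
Outlet (n = n₀ + ν ξ):
  CH₄: 580 − 1(529) = 51.04
  O₂: 1389 − 2(529) = 330.6
  N₂: 5223 (inert)
  CO₂: 0 + 1(529) = 529
  H₂O: 0 + 2(529) = 1058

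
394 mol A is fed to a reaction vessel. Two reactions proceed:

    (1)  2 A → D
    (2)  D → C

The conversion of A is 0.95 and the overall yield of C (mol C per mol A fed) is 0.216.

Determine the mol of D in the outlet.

102 mol

Conversion of A: A consumed = 2ξ₁ = 0.95 × 394 → ξ₁ = 187.1 mol.
Yield of C: 1ξ₂ / 394 = 0.216 → ξ₂ = 85.1 mol.
Outlet amounts (n = n₀ + Σ ν·ξ):
  A: 394 − 2(187.1) = 19.7
  D: 0 + 1(187.1) − 1(85.1) = 102
  C: 0 + 1(85.1) = 85.1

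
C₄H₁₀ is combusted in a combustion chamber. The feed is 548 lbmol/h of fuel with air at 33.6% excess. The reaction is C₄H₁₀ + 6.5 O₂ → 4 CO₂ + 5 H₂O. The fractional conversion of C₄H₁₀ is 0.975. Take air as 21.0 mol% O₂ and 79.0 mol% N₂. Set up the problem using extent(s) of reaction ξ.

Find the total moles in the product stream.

Stoichiometric O₂ = 6.5 × 548 = 3562 lbmol/h; O₂ fed = 3562 × 1.336 = 4759 lbmol/h.
N₂ fed = 4759 × 79/21 = 17900 lbmol/h.
Fuel reacted = 0.975 × 548 → ξ = 534.3 lbmol/h.
Outlet (n = n₀ + ν ξ):
  C₄H₁₀: 548 − 1(534.3) = 13.7
  O₂: 4759 − 6.5(534.3) = 1286
  N₂: 17900 (inert)
  CO₂: 0 + 4(534.3) = 2137
  H₂O: 0 + 5(534.3) = 2672
Total out = 13.7 + 1286 + 17900 + 2137 + 2672 = 24010 lbmol/h.

24000 lbmol/h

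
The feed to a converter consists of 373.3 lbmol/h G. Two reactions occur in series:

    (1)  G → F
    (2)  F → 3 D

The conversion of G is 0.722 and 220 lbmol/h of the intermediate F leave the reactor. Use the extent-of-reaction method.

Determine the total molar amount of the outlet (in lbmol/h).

472 lbmol/h

Conversion of G: G consumed = 1ξ₁ = 0.722 × 373.3 → ξ₁ = 269.5 lbmol/h.
F balance: n_F = 0 + 1ξ₁ − 1ξ₂ = 220 → ξ₂ = (1·269.5 − 220)/1 = 49.52 lbmol/h.
Outlet amounts (n = n₀ + Σ ν·ξ):
  G: 373.3 − 1(269.5) = 103.8
  F: 0 + 1(269.5) − 1(49.52) = 220
  D: 0 + 3(49.52) = 148.6
Total out = 103.8 + 220 + 148.6 = 472.3 lbmol/h.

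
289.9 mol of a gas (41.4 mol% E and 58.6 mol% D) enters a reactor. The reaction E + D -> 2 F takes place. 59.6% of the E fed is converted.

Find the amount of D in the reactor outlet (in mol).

98.4 mol

E reacted = 0.596 × 120 = 71.53 mol; ν_E = −1, so ξ = 71.53/1 = 71.53 mol.
Outlet amounts (n = n₀ + ν ξ):
  E: 120 − 1(71.53) = 48.49
  D: 169.9 − 1(71.53) = 98.35
  F: 0 + 2(71.53) = 143.1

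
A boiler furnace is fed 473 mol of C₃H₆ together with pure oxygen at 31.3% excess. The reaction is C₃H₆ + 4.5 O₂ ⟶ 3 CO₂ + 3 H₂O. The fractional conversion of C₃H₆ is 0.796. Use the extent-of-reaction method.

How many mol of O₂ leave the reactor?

1100 mol

Stoichiometric O₂ = 4.5 × 473 = 2128 mol; O₂ fed = 2128 × 1.313 = 2795 mol.
Fuel reacted = 0.796 × 473 → ξ = 376.5 mol.
Outlet (n = n₀ + ν ξ):
  C₃H₆: 473 − 1(376.5) = 96.49
  O₂: 2795 − 4.5(376.5) = 1100
  CO₂: 0 + 3(376.5) = 1130
  H₂O: 0 + 3(376.5) = 1130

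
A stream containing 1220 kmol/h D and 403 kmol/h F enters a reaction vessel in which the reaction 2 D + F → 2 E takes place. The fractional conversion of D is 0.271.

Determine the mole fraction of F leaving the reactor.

D reacted = 0.271 × 1220 = 330.6 kmol/h; ν_D = −2, so ξ = 330.6/2 = 165.3 kmol/h.
Outlet amounts (n = n₀ + ν ξ):
  D: 1220 − 2(165.3) = 889.4
  F: 403 − 1(165.3) = 237.7
  E: 0 + 2(165.3) = 330.6
Total out = 1458 kmol/h; y_F = 237.7 / 1458 = 0.1631.

0.163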